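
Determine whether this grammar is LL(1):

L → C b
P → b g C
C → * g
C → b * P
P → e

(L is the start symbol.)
A grammar is LL(1) if for each non-terminal N with multiple productions, the predict sets of those productions are pairwise disjoint, where PREDICT(N → α) = (FIRST(α) \ {ε}) ∪ (FOLLOW(N) if α ⇒* ε).

For P:
  PREDICT(P → b g C) = { 'b' }
  PREDICT(P → e) = { 'e' }
For C:
  PREDICT(C → '*' g) = { '*' }
  PREDICT(C → b '*' P) = { 'b' }
L has a single production, so nothing to check there.

All predict sets are disjoint. The grammar IS LL(1).

Answer: Yes, the grammar is LL(1).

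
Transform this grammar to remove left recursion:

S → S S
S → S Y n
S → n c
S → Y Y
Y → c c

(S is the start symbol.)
S → n c S'
S → Y Y S'
S' → S S'
S' → Y n S'
S' → ε
Y → c c

S is directly left-recursive. The standard transformation for
  A → A α₁ | ... | A α_m | β₁ | ... | β_n
is
  A  → β₁ A' | ... | β_n A'
  A' → α₁ A' | ... | α_m A' | ε

S → n c becomes S → n c S'
S → Y Y becomes S → Y Y S'
S → S S becomes S' → S S'
S → S Y n becomes S' → Y n S'
Add S' → ε

Productions for other non-terminals are unchanged:
  Y → c c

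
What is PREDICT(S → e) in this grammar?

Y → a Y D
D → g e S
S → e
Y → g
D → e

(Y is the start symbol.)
PREDICT(S → e) = (FIRST(RHS) \ {ε}) ∪ (FOLLOW(S) if ε ∈ FIRST(RHS), i.e. RHS ⇒* ε)
FIRST(e) = { 'e' }
ε ∉ FIRST(e), so FOLLOW(S) is not added.
PREDICT(S → e) = { 'e' }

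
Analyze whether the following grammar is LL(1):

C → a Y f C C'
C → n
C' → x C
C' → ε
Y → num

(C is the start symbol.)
A grammar is LL(1) if for each non-terminal N with multiple productions, the predict sets of those productions are pairwise disjoint, where PREDICT(N → α) = (FIRST(α) \ {ε}) ∪ (FOLLOW(N) if α ⇒* ε).

Relevant sets:
  FOLLOW(C') = { $, 'x' }

For C:
  PREDICT(C → a Y f C C') = { 'a' }
  PREDICT(C → n) = { 'n' }
For C':
  PREDICT(C' → x C) = { 'x' }
  PREDICT(C' → ε) = { $, 'x' }
Y has a single production, so nothing to check there.

Conflict found: Predict set conflict for C': { 'x' }
The grammar is NOT LL(1).

Answer: No. Predict set conflict for C': { 'x' }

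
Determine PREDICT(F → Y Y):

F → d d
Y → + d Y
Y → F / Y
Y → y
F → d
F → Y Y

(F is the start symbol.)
PREDICT(F → Y Y) = (FIRST(RHS) \ {ε}) ∪ (FOLLOW(F) if ε ∈ FIRST(RHS), i.e. RHS ⇒* ε)
FIRST(Y) = { '+', 'd', 'y' }
FIRST(Y Y) = { '+', 'd', 'y' }
ε ∉ FIRST(Y Y), so FOLLOW(F) is not added.
PREDICT(F → Y Y) = { '+', 'd', 'y' }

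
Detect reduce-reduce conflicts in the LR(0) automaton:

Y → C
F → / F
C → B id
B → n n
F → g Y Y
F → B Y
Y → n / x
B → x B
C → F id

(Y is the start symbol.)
No reduce-reduce conflicts

Augment with Y' → Y and build the canonical LR(0) collection (I0 = CLOSURE({[Y' → . Y]}), then GOTO on every symbol after a dot until no new states appear). It has 21 states:
  I0: { [B → . n n], [B → . x B], [C → . B id], [C → . F id], [F → . / F], [F → . B Y], [F → . g Y Y], [Y → . C], [Y → . n / x], [Y' → . Y] }  — shift
  I1: { [B → . n n], [B → . x B], [F → . / F], [F → . B Y], [F → . g Y Y], [F → / . F] }  — shift
  I2: { [B → . n n], [B → . x B], [C → . B id], [C → . F id], [C → B . id], [F → . / F], [F → . B Y], [F → . g Y Y], [F → B . Y], [Y → . C], [Y → . n / x] }  — shift
  I3: { [Y → C .] }  — reduce
  I4: { [C → F . id] }  — shift
  I5: { [Y' → Y .] }  — accept
  I6: { [B → . n n], [B → . x B], [C → . B id], [C → . F id], [F → . / F], [F → . B Y], [F → . g Y Y], [F → g . Y Y], [Y → . C], [Y → . n / x] }  — shift
  I7: { [B → n . n], [Y → n . / x] }  — shift
  I8: { [B → . n n], [B → . x B], [B → x . B] }  — shift
  I9: { [B → x B .] }  — reduce
  I10: { [B → n . n] }  — shift
  I11: { [B → n n .] }  — reduce
  I12: { [Y → n / . x] }  — shift
  I13: { [Y → n / x .] }  — reduce
  I14: { [B → . n n], [B → . x B], [C → . B id], [C → . F id], [F → . / F], [F → . B Y], [F → . g Y Y], [F → g Y . Y], [Y → . C], [Y → . n / x] }  — shift
  I15: { [F → g Y Y .] }  — reduce
  I16: { [C → F id .] }  — reduce
  I17: { [F → B Y .] }  — reduce
  I18: { [C → B id .] }  — reduce
  I19: { [B → . n n], [B → . x B], [C → . B id], [C → . F id], [F → . / F], [F → . B Y], [F → . g Y Y], [F → B . Y], [Y → . C], [Y → . n / x] }  — shift
  I20: { [F → / F .] }  — reduce

No state contains more than one complete item.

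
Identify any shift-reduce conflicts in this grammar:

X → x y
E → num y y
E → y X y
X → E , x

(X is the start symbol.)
A shift-reduce conflict occurs when an LR(0) state has both:
  - a complete (reduce) item [A → α .] (dot at the end), and
  - a shift item [B → β . c γ] (dot before a terminal).

Augment with X' → X and build the canonical LR(0) collection (I0 = CLOSURE({[X' → . X]}), then GOTO on every symbol after a dot until no new states appear). It has 13 states:
  I0: { [E → . num y y], [E → . y X y], [X → . E , x], [X → . x y], [X' → . X] }  — shift
  I1: { [X → E . , x] }  — shift
  I2: { [X' → X .] }  — accept
  I3: { [E → num . y y] }  — shift
  I4: { [X → x . y] }  — shift
  I5: { [E → . num y y], [E → . y X y], [E → y . X y], [X → . E , x], [X → . x y] }  — shift
  I6: { [E → y X . y] }  — shift
  I7: { [E → y X y .] }  — reduce
  I8: { [X → x y .] }  — reduce
  I9: { [E → num y . y] }  — shift
  I10: { [E → num y y .] }  — reduce
  I11: { [X → E , . x] }  — shift
  I12: { [X → E , x .] }  — reduce

No state contains both a complete item and a shift item.

Answer: No shift-reduce conflicts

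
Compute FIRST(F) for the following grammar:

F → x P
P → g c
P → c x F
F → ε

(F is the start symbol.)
To compute FIRST(F), examine every production with F on the left-hand side, reading each right-hand side left to right until a non-nullable symbol is reached.

From F → x P:
  - x is a terminal: add 'x' and stop
From F → ε:
  - ε-production, so ε ∈ FIRST(F)

Collecting: FIRST(F) = { 'x', ε }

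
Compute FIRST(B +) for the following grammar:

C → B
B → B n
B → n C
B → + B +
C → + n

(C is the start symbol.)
FIRST sets of the non-terminals involved (from the grammar, by fixed-point iteration):
  FIRST(B) = { '+', 'n' }

To compute FIRST(B +), process the symbols left to right:
Symbol B is a non-terminal. Add FIRST(B) \ {ε} = { '+', 'n' }
B is not nullable (ε ∉ FIRST(B)), so stop here.
FIRST(B +) = { '+', 'n' }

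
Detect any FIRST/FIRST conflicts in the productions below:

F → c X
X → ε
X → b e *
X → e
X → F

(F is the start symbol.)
No FIRST/FIRST conflicts.

FIRST sets of the non-terminals at (or reachable through a nullable prefix from) the front of some alternative:
  FIRST(F) = { 'c' }

Productions for X:
  X → ε: FIRST = { ε }
  X → b e *: FIRST = { 'b' }
  X → e: FIRST = { 'e' }
  X → F: FIRST = { 'c' }
F has only one production, so no FIRST/FIRST conflict is possible there.

All alternatives of each non-terminal have pairwise disjoint FIRST sets.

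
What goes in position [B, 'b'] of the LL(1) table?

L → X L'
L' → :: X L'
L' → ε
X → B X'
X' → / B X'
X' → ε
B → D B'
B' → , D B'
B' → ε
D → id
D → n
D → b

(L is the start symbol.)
B → D B'

To find M[B, 'b'], we find productions for B where 'b' is in the predict set (PREDICT(N → α) = (FIRST(α) \ {ε}) ∪ (FOLLOW(N) if α ⇒* ε)).

Relevant sets:
  FIRST(D) = { 'b', 'id', 'n' }

B → D B': PREDICT = { 'b', 'id', 'n' }
  'b' is in predict set, so this production goes in M[B, 'b']

M[B, 'b'] = B → D B'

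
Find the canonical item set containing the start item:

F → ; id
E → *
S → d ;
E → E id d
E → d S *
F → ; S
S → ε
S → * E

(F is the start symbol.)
{ [F → . ; S], [F → . ; id], [F' → . F] }

First, augment the grammar with F' → F
I₀ = CLOSURE({ [F' → . F] }):
  [F' → . F] has the dot before F: add [F → . ; id], [F → . ; S]
No further items can be added.

I₀ = { [F → . ; S], [F → . ; id], [F' → . F] }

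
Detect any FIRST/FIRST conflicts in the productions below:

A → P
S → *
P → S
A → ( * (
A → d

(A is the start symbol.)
No FIRST/FIRST conflicts.

A FIRST/FIRST conflict occurs when two productions N → α and N → β for the same non-terminal have FIRST(α) ∩ FIRST(β) ≠ ∅ (with ε ∈ FIRST of a nullable right-hand side, so two nullable alternatives also conflict).

FIRST sets of the non-terminals at (or reachable through a nullable prefix from) the front of some alternative:
  FIRST(P) = { '*' }

Productions for A:
  A → P: FIRST = { '*' }
  A → ( * (: FIRST = { '(' }
  A → d: FIRST = { 'd' }
S, P have only one production, so no FIRST/FIRST conflict is possible there.

All alternatives of each non-terminal have pairwise disjoint FIRST sets.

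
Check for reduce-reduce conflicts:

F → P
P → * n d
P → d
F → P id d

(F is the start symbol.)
A reduce-reduce conflict occurs when an LR(0) state has two complete items [A → α .] and [B → β .] — both call for a reduction, and with no lookahead the parser cannot choose between them.

Augment with F' → F and build the canonical LR(0) collection (I0 = CLOSURE({[F' → . F]}), then GOTO on every symbol after a dot until no new states appear). It has 9 states:
  I0: { [F → . P id d], [F → . P], [F' → . F], [P → . * n d], [P → . d] }  — shift
  I1: { [P → * . n d] }  — shift
  I2: { [F' → F .] }  — accept
  I3: { [F → P . id d], [F → P .] }  — shift, reduce
  I4: { [P → d .] }  — reduce
  I5: { [F → P id . d] }  — shift
  I6: { [F → P id d .] }  — reduce
  I7: { [P → * n . d] }  — shift
  I8: { [P → * n d .] }  — reduce

No state contains more than one complete item.

Answer: No reduce-reduce conflicts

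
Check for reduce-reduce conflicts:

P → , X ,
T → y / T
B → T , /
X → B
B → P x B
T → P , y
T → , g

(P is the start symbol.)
A reduce-reduce conflict occurs when an LR(0) state has two complete items [A → α .] and [B → β .] — both call for a reduction, and with no lookahead the parser cannot choose between them.

Augment with P' → P and build the canonical LR(0) collection (I0 = CLOSURE({[P' → . P]}), then GOTO on every symbol after a dot until no new states appear). It has 20 states:
  I0: { [P → . , X ,], [P' → . P] }  — shift
  I1: { [B → . P x B], [B → . T , /], [P → , . X ,], [P → . , X ,], [T → . , g], [T → . P , y], [T → . y / T], [X → . B] }  — shift
  I2: { [P' → P .] }  — accept
  I3: { [B → . P x B], [B → . T , /], [P → , . X ,], [P → . , X ,], [T → , . g], [T → . , g], [T → . P , y], [T → . y / T], [X → . B] }  — shift
  I4: { [X → B .] }  — reduce
  I5: { [B → P . x B], [T → P . , y] }  — shift
  I6: { [B → T . , /] }  — shift
  I7: { [P → , X . ,] }  — shift
  I8: { [T → y . / T] }  — shift
  I9: { [P → . , X ,], [T → . , g], [T → . P , y], [T → . y / T], [T → y / . T] }  — shift
  I10: { [T → P . , y] }  — shift
  I11: { [T → y / T .] }  — reduce
  I12: { [T → P , . y] }  — shift
  I13: { [T → P , y .] }  — reduce
  I14: { [P → , X , .] }  — reduce
  I15: { [B → T , . /] }  — shift
  I16: { [B → T , / .] }  — reduce
  I17: { [B → . P x B], [B → . T , /], [B → P x . B], [P → . , X ,], [T → . , g], [T → . P , y], [T → . y / T] }  — shift
  I18: { [B → P x B .] }  — reduce
  I19: { [T → , g .] }  — reduce

No state contains more than one complete item.

Answer: No reduce-reduce conflicts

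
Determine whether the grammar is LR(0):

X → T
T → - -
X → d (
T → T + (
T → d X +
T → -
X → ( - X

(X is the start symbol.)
No. Shift-reduce conflict between [T → - .] and [T → - . -]

A grammar is LR(0) if no state in the canonical LR(0) collection has:
  - both a shift item (dot before a terminal) and a complete item (shift-reduce conflict), or
  - two or more complete items (reduce-reduce conflict; the accept item [X' → X .] counts as a complete item here).

Augment with X' → X and build the canonical LR(0) collection (I0 = CLOSURE({[X' → . X]}), then GOTO on every symbol after a dot until no new states appear). It has 14 states:
  I0: { [T → . - -], [T → . -], [T → . T + (], [T → . d X +], [X → . ( - X], [X → . T], [X → . d (], [X' → . X] }  — shift
  I1: { [X → ( . - X] }  — shift
  I2: { [T → - . -], [T → - .] }  — shift, reduce
  I3: { [T → T . + (], [X → T .] }  — shift, reduce
  I4: { [X' → X .] }  — accept
  I5: { [T → . - -], [T → . -], [T → . T + (], [T → . d X +], [T → d . X +], [X → . ( - X], [X → . T], [X → . d (], [X → d . (] }  — shift
  I6: { [X → ( . - X], [X → d ( .] }  — shift, reduce
  I7: { [T → d X . +] }  — shift
  I8: { [T → d X + .] }  — reduce
  I9: { [T → . - -], [T → . -], [T → . T + (], [T → . d X +], [X → ( - . X], [X → . ( - X], [X → . T], [X → . d (] }  — shift
  I10: { [X → ( - X .] }  — reduce
  I11: { [T → T + . (] }  — shift
  I12: { [T → T + ( .] }  — reduce
  I13: { [T → - - .] }  — reduce

Conflict in state I2:
  Shift-reduce conflict between [T → - .] and [T → - . -]
So the grammar is NOT LR(0).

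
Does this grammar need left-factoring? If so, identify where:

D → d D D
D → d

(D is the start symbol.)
Yes, D has productions with common prefix 'd'

Left-factoring is needed when two productions for the same non-terminal
share a common prefix on the right-hand side.

Productions for D:
  D → d D D
  D → d

Found common prefix 'd' in productions for D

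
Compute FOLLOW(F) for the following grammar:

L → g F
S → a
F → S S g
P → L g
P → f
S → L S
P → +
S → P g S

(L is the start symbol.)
{ $, '+', 'a', 'f', 'g' }

To compute FOLLOW(F), find every occurrence of F on a right-hand side N → α F β: add FIRST(β) \ {ε}, and if β is empty or nullable also add FOLLOW(N). Iterate to a fixed point.

In L → g F: F is at the end, add FOLLOW(L)

The FOLLOW sets referred to above (computed the same way, to a fixed point):
  FOLLOW(L) = { $, '+', 'a', 'f', 'g' }

Taking the union: FOLLOW(F) = { $, '+', 'a', 'f', 'g' }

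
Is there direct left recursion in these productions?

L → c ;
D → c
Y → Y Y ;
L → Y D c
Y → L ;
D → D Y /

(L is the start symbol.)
L → c ;: starts with c
D → c: starts with c
Y → Y Y ;: LEFT RECURSIVE (starts with Y)
L → Y D c: starts with Y
Y → L ;: starts with L
D → D Y /: LEFT RECURSIVE (starts with D)

The grammar has direct left recursion on: Y, D.

Answer: Yes, Y, D are left-recursive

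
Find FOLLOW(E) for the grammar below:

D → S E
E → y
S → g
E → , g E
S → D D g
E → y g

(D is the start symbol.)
{ $, 'g' }

To compute FOLLOW(E), find every occurrence of E on a right-hand side N → α E β: add FIRST(β) \ {ε}, and if β is empty or nullable also add FOLLOW(N). Iterate to a fixed point.

In D → S E: E is at the end, add FOLLOW(D)
In E → , g E: E is at the end; this adds FOLLOW(E) to itself — nothing new

The FOLLOW sets referred to above (computed the same way, to a fixed point):
  FOLLOW(D) = { $, 'g' }

Taking the union: FOLLOW(E) = { $, 'g' }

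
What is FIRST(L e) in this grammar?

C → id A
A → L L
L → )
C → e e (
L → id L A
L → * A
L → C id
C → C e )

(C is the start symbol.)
{ ')', '*', 'e', 'id' }

FIRST sets of the non-terminals involved (from the grammar, by fixed-point iteration):
  FIRST(L) = { ')', '*', 'e', 'id' }

To compute FIRST(L e), process the symbols left to right:
Symbol L is a non-terminal. Add FIRST(L) \ {ε} = { ')', '*', 'e', 'id' }
L is not nullable (ε ∉ FIRST(L)), so stop here.
FIRST(L e) = { ')', '*', 'e', 'id' }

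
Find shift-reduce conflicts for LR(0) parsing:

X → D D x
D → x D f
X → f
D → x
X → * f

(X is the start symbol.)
Augment with X' → X and build the canonical LR(0) collection (I0 = CLOSURE({[X' → . X]}), then GOTO on every symbol after a dot until no new states appear). It has 11 states:
  I0: { [D → . x D f], [D → . x], [X → . * f], [X → . D D x], [X → . f], [X' → . X] }  — shift
  I1: { [X → * . f] }  — shift
  I2: { [D → . x D f], [D → . x], [X → D . D x] }  — shift
  I3: { [X' → X .] }  — accept
  I4: { [X → f .] }  — reduce
  I5: { [D → . x D f], [D → . x], [D → x . D f], [D → x .] }  — shift, reduce
  I6: { [D → x D . f] }  — shift
  I7: { [D → x D f .] }  — reduce
  I8: { [X → D D . x] }  — shift
  I9: { [X → D D x .] }  — reduce
  I10: { [X → * f .] }  — reduce

I5 contains reduce item [D → x .] and shift items [D → . x], [D → . x D f] — shift-reduce conflict.

Answer: Yes — I5: [D → x .] vs [D → . x]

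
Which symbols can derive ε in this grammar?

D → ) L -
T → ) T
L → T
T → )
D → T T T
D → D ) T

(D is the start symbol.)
A non-terminal is nullable if it can derive ε (the empty string): either it has an ε-production, or it has a production whose right-hand side consists entirely of nullable non-terminals.

There are no ε-productions, so no non-terminal can derive ε.
No non-terminals are nullable.

Answer: None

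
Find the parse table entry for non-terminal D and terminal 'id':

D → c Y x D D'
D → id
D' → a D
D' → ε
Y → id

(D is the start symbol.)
To find M[D, 'id'], we find productions for D where 'id' is in the predict set (PREDICT(N → α) = (FIRST(α) \ {ε}) ∪ (FOLLOW(N) if α ⇒* ε)).

D → c Y x D D': PREDICT = { 'c' }
D → id: PREDICT = { 'id' }
  'id' is in predict set, so this production goes in M[D, 'id']

M[D, 'id'] = D → id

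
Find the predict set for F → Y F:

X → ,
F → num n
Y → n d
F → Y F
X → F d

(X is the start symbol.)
PREDICT(F → Y F) = (FIRST(RHS) \ {ε}) ∪ (FOLLOW(F) if ε ∈ FIRST(RHS), i.e. RHS ⇒* ε)
FIRST(Y) = { 'n' }
FIRST(Y F) = { 'n' }
ε ∉ FIRST(Y F), so FOLLOW(F) is not added.
PREDICT(F → Y F) = { 'n' }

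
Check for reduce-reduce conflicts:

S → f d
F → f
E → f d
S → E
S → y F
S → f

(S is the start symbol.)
Augment with S' → S and build the canonical LR(0) collection (I0 = CLOSURE({[S' → . S]}), then GOTO on every symbol after a dot until no new states appear). It has 8 states:
  I0: { [E → . f d], [S → . E], [S → . f d], [S → . f], [S → . y F], [S' → . S] }  — shift
  I1: { [S → E .] }  — reduce
  I2: { [S' → S .] }  — accept
  I3: { [E → f . d], [S → f . d], [S → f .] }  — shift, reduce
  I4: { [F → . f], [S → y . F] }  — shift
  I5: { [S → y F .] }  — reduce
  I6: { [F → f .] }  — reduce
  I7: { [E → f d .], [S → f d .] }  — 2 reduces

I7 contains complete items [E → f d .], [S → f d .] — reduce-reduce conflict.

Answer: Yes — I7: [E → f d .] vs [S → f d .]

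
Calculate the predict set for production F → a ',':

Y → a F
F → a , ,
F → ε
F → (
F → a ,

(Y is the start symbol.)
{ 'a' }

PREDICT(F → a ',') = (FIRST(RHS) \ {ε}) ∪ (FOLLOW(F) if ε ∈ FIRST(RHS), i.e. RHS ⇒* ε)
FIRST(a ',') = { 'a' }
ε ∉ FIRST(a ','), so FOLLOW(F) is not added.
PREDICT(F → a ',') = { 'a' }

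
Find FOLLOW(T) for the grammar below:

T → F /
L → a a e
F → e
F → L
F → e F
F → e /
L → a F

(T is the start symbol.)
{ $ }

To compute FOLLOW(T), find every occurrence of T on a right-hand side N → α T β: add FIRST(β) \ {ε}, and if β is empty or nullable also add FOLLOW(N). Iterate to a fixed point.

T is the start symbol, so $ ∈ FOLLOW(T).
T does not occur on any right-hand side.

Taking the union: FOLLOW(T) = { $ }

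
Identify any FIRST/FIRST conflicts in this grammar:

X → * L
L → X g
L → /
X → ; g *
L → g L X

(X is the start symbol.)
A FIRST/FIRST conflict occurs when two productions N → α and N → β for the same non-terminal have FIRST(α) ∩ FIRST(β) ≠ ∅ (with ε ∈ FIRST of a nullable right-hand side, so two nullable alternatives also conflict).

FIRST sets of the non-terminals at (or reachable through a nullable prefix from) the front of some alternative:
  FIRST(X) = { '*', ';' }

Productions for X:
  X → * L: FIRST = { '*' }
  X → ; g *: FIRST = { ';' }
Productions for L:
  L → X g: FIRST = { '*', ';' }
  L → /: FIRST = { '/' }
  L → g L X: FIRST = { 'g' }

All alternatives of each non-terminal have pairwise disjoint FIRST sets.

Answer: No FIRST/FIRST conflicts.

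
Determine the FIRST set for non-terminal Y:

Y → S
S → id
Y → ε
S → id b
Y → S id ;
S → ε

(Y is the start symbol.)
To compute FIRST(Y), examine every production with Y on the left-hand side, reading each right-hand side left to right until a non-nullable symbol is reached.

FIRST sets of the other non-terminals involved (by the same procedure, iterated to a fixed point):
  FIRST(S) = { 'id', ε }

From Y → S:
  - S is a non-terminal: add FIRST(S) \ {ε} = { 'id' }
    S is nullable and nothing follows, so the whole right-hand side can vanish: ε ∈ FIRST(Y)
From Y → ε:
  - ε-production, so ε ∈ FIRST(Y)
From Y → S id ;:
  - S is a non-terminal: add FIRST(S) \ {ε} = { 'id' }
    S is nullable, so continue to the next symbol
  - id is a terminal: add 'id' and stop

Collecting: FIRST(Y) = { 'id', ε }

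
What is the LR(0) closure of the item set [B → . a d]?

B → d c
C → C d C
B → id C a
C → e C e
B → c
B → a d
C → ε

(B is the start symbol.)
To compute CLOSURE, for each item [A → α.Bβ] where B is a non-terminal, add [B → .γ] for all productions B → γ; repeat for the newly added items until nothing changes.

Start with: [B → . a d]
The dot precedes the terminal a, so nothing is added.

CLOSURE = { [B → . a d] }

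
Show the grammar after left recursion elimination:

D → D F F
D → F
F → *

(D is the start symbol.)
D → F D'
D' → F F D'
D' → ε
F → *

D is directly left-recursive. The standard transformation for
  A → A α₁ | ... | A α_m | β₁ | ... | β_n
is
  A  → β₁ A' | ... | β_n A'
  A' → α₁ A' | ... | α_m A' | ε

D → F becomes D → F D'
D → D F F becomes D' → F F D'
Add D' → ε

Productions for other non-terminals are unchanged:
  F → *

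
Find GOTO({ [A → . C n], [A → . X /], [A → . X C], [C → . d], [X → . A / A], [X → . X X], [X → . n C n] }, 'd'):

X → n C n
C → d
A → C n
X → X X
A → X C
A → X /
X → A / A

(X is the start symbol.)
GOTO(I, 'd') = CLOSURE({ [A → αX.β] : [A → α.Xβ] ∈ I, X = 'd' })

Items with dot before 'd', with the dot advanced:
  [C → . d] → [C → d .]
Closure adds nothing (no advanced item has the dot before a non-terminal).

GOTO = { [C → d .] }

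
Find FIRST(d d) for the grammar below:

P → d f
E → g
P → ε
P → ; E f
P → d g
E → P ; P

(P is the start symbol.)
{ 'd' }

To compute FIRST(d d), process the symbols left to right:
Symbol d is a terminal. Add 'd' and stop.
FIRST(d d) = { 'd' }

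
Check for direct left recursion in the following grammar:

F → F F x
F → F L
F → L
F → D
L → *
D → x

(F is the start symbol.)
Yes, F is left-recursive

Direct left recursion occurs when N → N α for some non-terminal N (the right-hand side begins with the left-hand side itself).

F → F F x: LEFT RECURSIVE (starts with F)
F → F L: LEFT RECURSIVE (starts with F)
F → L: starts with L
F → D: starts with D
L → *: starts with '*'
D → x: starts with x

The grammar has direct left recursion on: F.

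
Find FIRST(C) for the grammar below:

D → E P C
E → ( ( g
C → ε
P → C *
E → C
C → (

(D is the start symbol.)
{ '(', ε }

To compute FIRST(C), examine every production with C on the left-hand side, reading each right-hand side left to right until a non-nullable symbol is reached.

From C → ε:
  - ε-production, so ε ∈ FIRST(C)
From C → (:
  - '(' is a terminal: add '(' and stop

Collecting: FIRST(C) = { '(', ε }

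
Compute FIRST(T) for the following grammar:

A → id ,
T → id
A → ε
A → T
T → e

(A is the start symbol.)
From T → id:
  - id is a terminal: add 'id' and stop
From T → e:
  - e is a terminal: add 'e' and stop

Collecting: FIRST(T) = { 'e', 'id' }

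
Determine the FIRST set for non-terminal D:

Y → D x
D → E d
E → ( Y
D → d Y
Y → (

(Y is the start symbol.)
FIRST sets of the other non-terminals involved (by the same procedure, iterated to a fixed point):
  FIRST(E) = { '(' }

From D → E d:
  - E is a non-terminal: add FIRST(E) \ {ε} = { '(' }
    E is not nullable, so stop
From D → d Y:
  - d is a terminal: add 'd' and stop

Collecting: FIRST(D) = { '(', 'd' }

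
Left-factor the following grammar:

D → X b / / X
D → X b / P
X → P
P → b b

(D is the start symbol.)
D → X b / D'
D' → / X
D' → P
X → P
P → b b

Left-factoring transforms A → αβ₁ | αβ₂ into A → αA' and A' → β₁ | β₂
(α is the longest common prefix among the alternatives). Repeat until
no nonterminal has two alternatives with a common prefix.

Round 1: D has alternatives sharing prefix 'X b /'. Introduce D': D → X b / D'
  Add: D' → / X
  Add: D' → P

No remaining common prefixes — done.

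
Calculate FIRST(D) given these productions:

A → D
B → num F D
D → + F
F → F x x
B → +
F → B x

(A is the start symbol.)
To compute FIRST(D), examine every production with D on the left-hand side, reading each right-hand side left to right until a non-nullable symbol is reached.

From D → + F:
  - '+' is a terminal: add '+' and stop

Collecting: FIRST(D) = { '+' }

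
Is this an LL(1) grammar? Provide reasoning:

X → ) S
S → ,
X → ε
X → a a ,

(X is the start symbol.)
A grammar is LL(1) if for each non-terminal N with multiple productions, the predict sets of those productions are pairwise disjoint, where PREDICT(N → α) = (FIRST(α) \ {ε}) ∪ (FOLLOW(N) if α ⇒* ε).

Relevant sets:
  FOLLOW(X) = { $ }

For X:
  PREDICT(X → ')' S) = { ')' }
  PREDICT(X → ε) = { $ }
  PREDICT(X → a a ',') = { 'a' }
S has a single production, so nothing to check there.

All predict sets are disjoint. The grammar IS LL(1).

Answer: Yes, the grammar is LL(1).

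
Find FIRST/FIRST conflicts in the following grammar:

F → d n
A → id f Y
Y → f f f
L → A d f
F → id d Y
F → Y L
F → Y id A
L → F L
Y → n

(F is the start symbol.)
A FIRST/FIRST conflict occurs when two productions N → α and N → β for the same non-terminal have FIRST(α) ∩ FIRST(β) ≠ ∅ (with ε ∈ FIRST of a nullable right-hand side, so two nullable alternatives also conflict).

FIRST sets of the non-terminals at (or reachable through a nullable prefix from) the front of some alternative:
  FIRST(Y) = { 'f', 'n' }
  FIRST(A) = { 'id' }
  FIRST(F) = { 'd', 'f', 'id', 'n' }

Productions for F:
  F → d n: FIRST = { 'd' }
  F → id d Y: FIRST = { 'id' }
  F → Y L: FIRST = { 'f', 'n' }
  F → Y id A: FIRST = { 'f', 'n' }
Productions for Y:
  Y → f f f: FIRST = { 'f' }
  Y → n: FIRST = { 'n' }
Productions for L:
  L → A d f: FIRST = { 'id' }
  L → F L: FIRST = { 'd', 'f', 'id', 'n' }
A has only one production, so no FIRST/FIRST conflict is possible there.

Conflict for F: F → Y L and F → Y id A
  Overlap: { 'f', 'n' }
Conflict for L: L → A d f and L → F L
  Overlap: { 'id' }

Answer: Yes. F → Y L / F → Y id A on { 'f', 'n' }; L → A d f / L → F L on { 'id' }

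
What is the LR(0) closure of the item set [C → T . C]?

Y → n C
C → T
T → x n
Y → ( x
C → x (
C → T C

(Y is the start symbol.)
To compute CLOSURE, for each item [A → α.Bβ] where B is a non-terminal, add [B → .γ] for all productions B → γ; repeat for the newly added items until nothing changes.

Start with: [C → T . C]
  [C → T . C] has the dot before C: add [C → . T], [C → . x (], [C → . T C]
  [C → . T] has the dot before T: add [T → . x n]
No further items can be added.

CLOSURE = { [C → . T C], [C → . T], [C → . x (], [C → T . C], [T → . x n] }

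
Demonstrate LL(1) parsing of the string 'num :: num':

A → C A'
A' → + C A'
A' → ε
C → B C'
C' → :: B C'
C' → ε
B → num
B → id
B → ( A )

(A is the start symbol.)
LL(1) parsing maintains a stack (initially the start symbol over $) and the input. At each step: if the stack top is a terminal, match it against the current input token; if it is a non-terminal N, replace it with the RHS of M[N, lookahead] (the unique production whose predict set contains the lookahead).

Stack is shown with the top on the left.

Stack         Input         Action
----------------------------------
A $           num :: num $  output A → C A'
C A' $        num :: num $  output C → B C'
B C' A' $     num :: num $  output B → num
num C' A' $   num :: num $  match 'num'
C' A' $       :: num $      output C' → :: B C'
:: B C' A' $  :: num $      match '::'
B C' A' $     num $         output B → num
num C' A' $   num $         match 'num'
C' A' $       $             output C' → ε
A' $          $             output A' → ε
$             $             accept

The string is accepted.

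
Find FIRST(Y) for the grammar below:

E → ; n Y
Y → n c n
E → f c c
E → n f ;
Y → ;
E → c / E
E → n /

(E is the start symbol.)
From Y → n c n:
  - n is a terminal: add 'n' and stop
From Y → ;:
  - ';' is a terminal: add ';' and stop

Collecting: FIRST(Y) = { ';', 'n' }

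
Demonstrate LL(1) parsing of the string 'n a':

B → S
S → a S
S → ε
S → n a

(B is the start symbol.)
Stack is shown with the top on the left.

Stack  Input  Action
--------------------
B $    n a $  output B → S
S $    n a $  output S → n a
n a $  n a $  match 'n'
a $    a $    match 'a'
$      $      accept

The string is accepted.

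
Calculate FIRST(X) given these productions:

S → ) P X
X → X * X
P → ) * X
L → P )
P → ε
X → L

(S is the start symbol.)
{ ')' }

To compute FIRST(X), examine every production with X on the left-hand side, reading each right-hand side left to right until a non-nullable symbol is reached.

FIRST sets of the other non-terminals involved (by the same procedure, iterated to a fixed point):
  FIRST(L) = { ')' }

From X → X * X:
  - X is the symbol being defined: contributes nothing new
    X is not nullable, so stop
From X → L:
  - L is a non-terminal: add FIRST(L) \ {ε} = { ')' }
    L is not nullable, so stop

Collecting: FIRST(X) = { ')' }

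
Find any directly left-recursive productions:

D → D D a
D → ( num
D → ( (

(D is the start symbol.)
D → D D a: LEFT RECURSIVE (starts with D)
D → ( num: starts with '('
D → ( (: starts with '('

The grammar has direct left recursion on: D.

Answer: Yes, D is left-recursive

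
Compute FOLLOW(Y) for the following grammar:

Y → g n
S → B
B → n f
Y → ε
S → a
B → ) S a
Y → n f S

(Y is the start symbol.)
{ $ }

Y is the start symbol, so $ ∈ FOLLOW(Y).
Y does not occur on any right-hand side.

Taking the union: FOLLOW(Y) = { $ }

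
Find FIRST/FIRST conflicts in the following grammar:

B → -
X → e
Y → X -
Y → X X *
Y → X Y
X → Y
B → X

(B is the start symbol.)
FIRST sets of the non-terminals at (or reachable through a nullable prefix from) the front of some alternative:
  FIRST(X) = { 'e' }
  FIRST(Y) = { 'e' }

Productions for B:
  B → -: FIRST = { '-' }
  B → X: FIRST = { 'e' }
Productions for X:
  X → e: FIRST = { 'e' }
  X → Y: FIRST = { 'e' }
Productions for Y:
  Y → X -: FIRST = { 'e' }
  Y → X X *: FIRST = { 'e' }
  Y → X Y: FIRST = { 'e' }

Conflict for X: X → e and X → Y
  Overlap: { 'e' }
Conflict for Y: Y → X - and Y → X X *
  Overlap: { 'e' }
Conflict for Y: Y → X - and Y → X Y
  Overlap: { 'e' }
Conflict for Y: Y → X X * and Y → X Y
  Overlap: { 'e' }

Answer: Yes. X → e / X → Y on { 'e' }; Y → X '-' / Y → X X '*' on { 'e' }; Y → X '-' / Y → X Y on { 'e' }; Y → X X '*' / Y → X Y on { 'e' }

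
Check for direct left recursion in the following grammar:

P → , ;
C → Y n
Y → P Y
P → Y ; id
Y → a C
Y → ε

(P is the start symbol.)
No direct left recursion

Direct left recursion occurs when N → N α for some non-terminal N (the right-hand side begins with the left-hand side itself).

P → , ;: starts with ','
C → Y n: starts with Y
Y → P Y: starts with P
P → Y ; id: starts with Y
Y → a C: starts with a
Y → ε: starts with ε

No direct left recursion found.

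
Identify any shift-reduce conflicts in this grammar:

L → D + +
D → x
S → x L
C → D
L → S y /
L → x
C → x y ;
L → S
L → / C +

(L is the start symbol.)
A shift-reduce conflict occurs when an LR(0) state has both:
  - a complete (reduce) item [A → α .] (dot at the end), and
  - a shift item [B → β . c γ] (dot before a terminal).

Augment with L' → L and build the canonical LR(0) collection (I0 = CLOSURE({[L' → . L]}), then GOTO on every symbol after a dot until no new states appear). It has 17 states:
  I0: { [D → . x], [L → . / C +], [L → . D + +], [L → . S y /], [L → . S], [L → . x], [L' → . L], [S → . x L] }  — shift
  I1: { [C → . D], [C → . x y ;], [D → . x], [L → / . C +] }  — shift
  I2: { [L → D . + +] }  — shift
  I3: { [L' → L .] }  — accept
  I4: { [L → S . y /], [L → S .] }  — shift, reduce
  I5: { [D → . x], [D → x .], [L → . / C +], [L → . D + +], [L → . S y /], [L → . S], [L → . x], [L → x .], [S → . x L], [S → x . L] }  — shift, 2 reduces
  I6: { [S → x L .] }  — reduce
  I7: { [L → S y . /] }  — shift
  I8: { [L → S y / .] }  — reduce
  I9: { [L → D + . +] }  — shift
  I10: { [L → D + + .] }  — reduce
  I11: { [L → / C . +] }  — shift
  I12: { [C → D .] }  — reduce
  I13: { [C → x . y ;], [D → x .] }  — shift, reduce
  I14: { [C → x y . ;] }  — shift
  I15: { [C → x y ; .] }  — reduce
  I16: { [L → / C + .] }  — reduce

I4 contains reduce item [L → S .] and shift item [L → S . y /] — shift-reduce conflict.
I5 contains reduce items [D → x .], [L → x .] and shift items [D → . x], [L → . / C +], [L → . x], [S → . x L] — shift-reduce conflict.
I13 contains reduce item [D → x .] and shift item [C → x . y ;] — shift-reduce conflict.

Answer: Yes — I4: [L → S .] vs [L → S . y /]; I5: [D → x .] vs [D → . x]; I13: [D → x .] vs [C → x . y ;]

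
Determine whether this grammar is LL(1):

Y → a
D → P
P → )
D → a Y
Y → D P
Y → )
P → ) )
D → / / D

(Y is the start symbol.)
A grammar is LL(1) if for each non-terminal N with multiple productions, the predict sets of those productions are pairwise disjoint, where PREDICT(N → α) = (FIRST(α) \ {ε}) ∪ (FOLLOW(N) if α ⇒* ε).

Relevant sets:
  FIRST(D) = { ')', '/', 'a' }
  FIRST(P) = { ')' }

For Y:
  PREDICT(Y → a) = { 'a' }
  PREDICT(Y → D P) = { ')', '/', 'a' }
  PREDICT(Y → ')') = { ')' }
For D:
  PREDICT(D → P) = { ')' }
  PREDICT(D → a Y) = { 'a' }
  PREDICT(D → '/' '/' D) = { '/' }
For P:
  PREDICT(P → ')') = { ')' }
  PREDICT(P → ')' ')') = { ')' }

Conflict found: Predict set conflict for Y: { 'a' }
The grammar is NOT LL(1).

Answer: No. Predict set conflict for Y: { 'a' }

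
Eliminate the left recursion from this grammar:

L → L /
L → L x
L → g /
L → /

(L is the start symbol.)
L → g / L'
L → / L'
L' → / L'
L' → x L'
L' → ε

L is directly left-recursive. The standard transformation for
  A → A α₁ | ... | A α_m | β₁ | ... | β_n
is
  A  → β₁ A' | ... | β_n A'
  A' → α₁ A' | ... | α_m A' | ε

L → g / becomes L → g / L'
L → / becomes L → / L'
L → L / becomes L' → / L'
L → L x becomes L' → x L'
Add L' → ε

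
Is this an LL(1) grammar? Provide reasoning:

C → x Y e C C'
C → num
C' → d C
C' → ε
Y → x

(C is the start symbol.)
No. Predict set conflict for C': { 'd' }

A grammar is LL(1) if for each non-terminal N with multiple productions, the predict sets of those productions are pairwise disjoint, where PREDICT(N → α) = (FIRST(α) \ {ε}) ∪ (FOLLOW(N) if α ⇒* ε).

Relevant sets:
  FOLLOW(C') = { $, 'd' }

For C:
  PREDICT(C → x Y e C C') = { 'x' }
  PREDICT(C → num) = { 'num' }
For C':
  PREDICT(C' → d C) = { 'd' }
  PREDICT(C' → ε) = { $, 'd' }
Y has a single production, so nothing to check there.

Conflict found: Predict set conflict for C': { 'd' }
The grammar is NOT LL(1).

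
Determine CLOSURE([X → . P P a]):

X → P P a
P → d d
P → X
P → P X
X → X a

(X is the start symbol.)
To compute CLOSURE, for each item [A → α.Bβ] where B is a non-terminal, add [B → .γ] for all productions B → γ; repeat for the newly added items until nothing changes.

Start with: [X → . P P a]
  [X → . P P a] has the dot before P: add [P → . d d], [P → . X], [P → . P X]
  [P → . X] has the dot before X: add [X → . X a]
No further items can be added.

CLOSURE = { [P → . P X], [P → . X], [P → . d d], [X → . P P a], [X → . X a] }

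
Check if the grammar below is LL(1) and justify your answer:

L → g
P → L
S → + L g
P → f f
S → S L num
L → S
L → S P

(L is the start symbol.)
Relevant sets:
  FIRST(S) = { '+' }
  FIRST(L) = { '+', 'g' }

For L:
  PREDICT(L → g) = { 'g' }
  PREDICT(L → S) = { '+' }
  PREDICT(L → S P) = { '+' }
For P:
  PREDICT(P → L) = { '+', 'g' }
  PREDICT(P → f f) = { 'f' }
For S:
  PREDICT(S → '+' L g) = { '+' }
  PREDICT(S → S L num) = { '+' }

Conflict found: Predict set conflict for L: { '+' }
The grammar is NOT LL(1).

Answer: No. Predict set conflict for L: { '+' }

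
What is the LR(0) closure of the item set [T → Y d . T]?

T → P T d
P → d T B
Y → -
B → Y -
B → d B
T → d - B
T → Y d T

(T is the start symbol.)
{ [P → . d T B], [T → . P T d], [T → . Y d T], [T → . d - B], [T → Y d . T], [Y → . -] }

Start with: [T → Y d . T]
  [T → Y d . T] has the dot before T: add [T → . P T d], [T → . d - B], [T → . Y d T]
  [T → . P T d] has the dot before P: add [P → . d T B]
  [T → . Y d T] has the dot before Y: add [Y → . -]
No further items can be added.

CLOSURE = { [P → . d T B], [T → . P T d], [T → . Y d T], [T → . d - B], [T → Y d . T], [Y → . -] }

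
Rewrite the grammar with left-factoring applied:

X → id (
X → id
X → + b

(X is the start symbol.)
X → id X'
X' → (
X' → ε
X → + b

Left-factoring transforms A → αβ₁ | αβ₂ into A → αA' and A' → β₁ | β₂
(α is the longest common prefix among the alternatives). Repeat until
no nonterminal has two alternatives with a common prefix.

Round 1: X has alternatives sharing prefix 'id'. Introduce X': X → id X'
  Add: X' → (
  Add: X' → ε

No remaining common prefixes — done.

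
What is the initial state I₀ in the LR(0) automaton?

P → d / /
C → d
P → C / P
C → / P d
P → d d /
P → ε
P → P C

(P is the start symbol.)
{ [C → . / P d], [C → . d], [P → . C / P], [P → . P C], [P → . d / /], [P → . d d /], [P → .], [P' → . P] }

First, augment the grammar with P' → P
I₀ = CLOSURE({ [P' → . P] }):
  [P' → . P] has the dot before P: add [P → . d / /], [P → . C / P], [P → . d d /], [P → .], [P → . P C]
  [P → . C / P] has the dot before C: add [C → . d], [C → . / P d]
No further items can be added.

I₀ = { [C → . / P d], [C → . d], [P → . C / P], [P → . P C], [P → . d / /], [P → . d d /], [P → .], [P' → . P] }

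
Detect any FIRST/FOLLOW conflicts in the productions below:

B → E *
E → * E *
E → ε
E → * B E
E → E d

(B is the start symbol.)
A FIRST/FOLLOW conflict occurs when a non-terminal N has a nullable alternative N → β (β ⇒* ε) and another alternative N → α with FIRST(α) ∩ FOLLOW(N) ≠ ∅: on such a lookahead the parser cannot decide between expanding α and letting N vanish via β.

Nullable non-terminals: E.
FIRST sets used below: FIRST(E) = { '*', 'd', ε }

E: nullable alternative(s) E → ε; FOLLOW(E) = { '*', 'd' }
  E → * E *: FIRST \ {ε} = { '*' } — overlaps FOLLOW(E) on { '*' }: CONFLICT
  E → ε: FIRST \ {ε} = { } — this is the only nullable alternative, skip
  E → * B E: FIRST \ {ε} = { '*' } — overlaps FOLLOW(E) on { '*' }: CONFLICT
  E → E d: FIRST \ {ε} = { '*', 'd' } — overlaps FOLLOW(E) on { '*', 'd' }: CONFLICT

B has no nullable alternative, so no FIRST/FOLLOW check is needed there.

So the grammar has 3 FIRST/FOLLOW conflicts (marked CONFLICT above).

Answer: Yes. E → '*' E '*' with FOLLOW(E) on { '*' }; E → '*' B E with FOLLOW(E) on { '*' }; E → E d with FOLLOW(E) on { '*', 'd' }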